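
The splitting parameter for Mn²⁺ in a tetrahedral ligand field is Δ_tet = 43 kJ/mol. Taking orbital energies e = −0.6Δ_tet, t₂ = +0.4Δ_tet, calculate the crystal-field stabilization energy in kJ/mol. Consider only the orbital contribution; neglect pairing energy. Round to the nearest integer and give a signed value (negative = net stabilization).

Mn sits in group 7; removing 2 electrons leaves Mn²⁺ with 7 − 2 = 5 d electrons.
With tetrahedral geometry the complex is necessarily high-spin.
The d⁵ electrons fill as e² t₂³.
Orbital CFSE = 2(-0.6) + 3(0.4) = 0.0Δ_tet = 0.0 × 43 = 0 kJ/mol.

0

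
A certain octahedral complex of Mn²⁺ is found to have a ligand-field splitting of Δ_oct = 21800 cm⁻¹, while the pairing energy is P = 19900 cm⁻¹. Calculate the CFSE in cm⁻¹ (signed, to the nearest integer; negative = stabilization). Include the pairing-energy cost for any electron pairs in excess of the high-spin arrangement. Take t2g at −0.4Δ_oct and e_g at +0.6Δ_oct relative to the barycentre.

-3800

Mn sits in group 7; removing 2 electrons leaves Mn²⁺ with 7 − 2 = 5 d electrons.
With Δ_oct > P the complex is low-spin.
Configuration: t2g^5 e_g^0.
Orbital CFSE = -2.0Δ_oct = -2.0 × 21800 = -43600 cm⁻¹.
Excess pairs vs high-spin: 2 − 0 = 2; pairing cost = +39800 cm⁻¹.
Net CFSE = -43600 + 39800 = -3800 cm⁻¹.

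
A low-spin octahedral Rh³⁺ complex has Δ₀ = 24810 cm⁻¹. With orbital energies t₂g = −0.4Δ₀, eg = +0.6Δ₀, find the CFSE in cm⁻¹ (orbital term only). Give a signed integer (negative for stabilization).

-59544

Rh is in group 9, so Rh³⁺ is d⁶ (9 − 3 = 6).
The d⁶ electrons fill as t₂g⁶ eg⁰.
CFSE(orbital) = 6×(-0.4Δ₀) + 0×(0.6Δ₀) = -2.4Δ₀; with Δ₀ = 24810 cm⁻¹ that is -59544 cm⁻¹.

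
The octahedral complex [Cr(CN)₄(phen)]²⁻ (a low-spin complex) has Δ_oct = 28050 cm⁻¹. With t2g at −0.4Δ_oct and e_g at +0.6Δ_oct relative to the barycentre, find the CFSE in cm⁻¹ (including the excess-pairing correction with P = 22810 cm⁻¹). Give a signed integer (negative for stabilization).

Ligand charges: 4×(-1) from CN⁻ and 1×(+0) from phen sum to -4; with overall charge -2, Cr is +2.
Cr²⁺: group 6, so d-count = 6 − 2 = 4.
Electron filling gives t2g^4 e_g^0.
CFSE(orbital) = 4×(-0.4Δ_oct) + 0×(0.6Δ_oct) = -1.6Δ_oct; with Δ_oct = 28050 cm⁻¹ that is -44880 cm⁻¹.
Pairing penalty: 1 pair vs 0 in the high-spin reference → 1 extra × P = 22810 cm⁻¹.
Overall CFSE = -44880 + 22810 = -22070 cm⁻¹.

-22070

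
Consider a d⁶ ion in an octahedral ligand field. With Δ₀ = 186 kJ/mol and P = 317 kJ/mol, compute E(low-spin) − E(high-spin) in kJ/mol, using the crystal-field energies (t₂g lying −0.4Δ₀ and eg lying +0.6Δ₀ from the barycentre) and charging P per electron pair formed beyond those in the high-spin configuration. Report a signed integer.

High-spin d⁶ fills as t₂g⁴ eg² with CFSE 4(−0.4) + 2(+0.6) = -0.4Δ₀ = -74 kJ/mol.
For low-spin the configuration is t₂g⁶ eg⁰: orbital energy -2.4 × 186 = -446 kJ/mol, and 2 additional pairs relative to high-spin add 634 kJ/mol, giving 188 kJ/mol.
The difference is 188 − (-74) = 262 kJ/mol, so high-spin lies lower.

262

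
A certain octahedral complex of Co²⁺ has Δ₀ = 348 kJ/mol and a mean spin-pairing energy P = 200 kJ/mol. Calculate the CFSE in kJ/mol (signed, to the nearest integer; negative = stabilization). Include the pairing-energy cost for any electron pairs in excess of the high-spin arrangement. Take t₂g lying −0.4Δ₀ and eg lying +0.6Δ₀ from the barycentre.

Co sits in group 9; removing 2 electrons leaves Co²⁺ with 9 − 2 = 7 d electrons.
With Δ₀ > P the complex is low-spin.
That gives t₂g⁶ eg¹.
Orbital CFSE = -1.8Δ₀ = -1.8 × 348 = -626 kJ/mol.
Excess pairs vs high-spin: 3 − 2 = 1; pairing cost = +200 kJ/mol.
Net CFSE = -626 + 200 = -426 kJ/mol.

-426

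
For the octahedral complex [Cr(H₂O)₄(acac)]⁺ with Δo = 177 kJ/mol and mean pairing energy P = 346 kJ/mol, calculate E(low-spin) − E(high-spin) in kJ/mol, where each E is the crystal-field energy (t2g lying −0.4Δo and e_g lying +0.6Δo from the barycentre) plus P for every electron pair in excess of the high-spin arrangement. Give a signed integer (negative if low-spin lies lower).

Ligand charges: 4×(+0) from H₂O and 1×(-1) from acac⁻ sum to -1; with overall charge +1, Cr is +2.
Cr²⁺: group 6, so d-count = 6 − 2 = 4.
High-spin d⁴ fills as t2g^3 e_g^1 with CFSE 3(−0.4) + 1(+0.6) = -0.6Δo = -106 kJ/mol.
Low-spin: t2g^4 e_g^0, orbital CFSE = -1.6Δo = -283 kJ/mol; plus 1 excess pair × P = +346 kJ/mol; total 63 kJ/mol.
The difference is 63 − (-106) = 169 kJ/mol, so high-spin lies lower.

169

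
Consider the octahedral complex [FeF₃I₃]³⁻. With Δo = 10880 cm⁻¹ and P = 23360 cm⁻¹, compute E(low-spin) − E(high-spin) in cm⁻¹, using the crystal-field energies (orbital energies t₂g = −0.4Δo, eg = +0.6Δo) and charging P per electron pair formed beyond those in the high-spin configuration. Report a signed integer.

24960

Ligand charges: 3×(-1) from F⁻ and 3×(-1) from I⁻ sum to -6; with overall charge -3, Fe is +3.
Fe³⁺: group 8, so d-count = 8 − 3 = 5.
In the high-spin limit (t₂g³ eg²) the orbital term is 0.0Δo = 0 cm⁻¹, with no excess pairing.
Low-spin t₂g⁵ eg⁰ gives -2.0Δo = -21760 cm⁻¹, but forming 2 extra pairs costs 2P = 46720 cm⁻¹, so E(LS) = -21760 + 46720 = 24960 cm⁻¹.
The difference is 24960 − (0) = 24960 cm⁻¹, so high-spin lies lower.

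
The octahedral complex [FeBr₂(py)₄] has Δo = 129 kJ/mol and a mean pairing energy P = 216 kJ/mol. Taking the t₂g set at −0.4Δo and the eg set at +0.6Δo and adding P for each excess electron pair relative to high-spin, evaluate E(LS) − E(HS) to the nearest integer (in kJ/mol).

174

Ligand charges: 2×(-1) from Br⁻ and 4×(+0) from py sum to -2; with overall charge +0, Fe is +2.
Fe is in group 8, so Fe²⁺ is d⁶ (8 − 2 = 6).
In the high-spin limit (t₂g⁴ eg²) the orbital term is -0.4Δo = -52 kJ/mol, with no excess pairing.
Low-spin: t₂g⁶ eg⁰, orbital CFSE = -2.4Δo = -310 kJ/mol; plus 2 excess pairs × P = +432 kJ/mol; total 122 kJ/mol.
Thus E(LS) − E(HS) = 174 kJ/mol.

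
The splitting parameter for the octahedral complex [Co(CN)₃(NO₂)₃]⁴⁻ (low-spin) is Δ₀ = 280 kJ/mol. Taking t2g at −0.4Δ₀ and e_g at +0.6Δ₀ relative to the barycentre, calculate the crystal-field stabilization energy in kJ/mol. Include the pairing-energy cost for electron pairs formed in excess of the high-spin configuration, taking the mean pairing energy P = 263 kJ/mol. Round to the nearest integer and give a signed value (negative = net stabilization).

Ligand charges: 3×(-1) from CN⁻ and 3×(-1) from NO₂⁻ sum to -6; with overall charge -4, Co is +2.
Co is in group 9, so Co²⁺ is d⁷ (9 − 2 = 7).
Electron filling gives t2g^6 e_g^1.
Orbital CFSE = 6(-0.4) + 1(0.6) = -1.8Δ₀ = -1.8 × 280 = -504 kJ/mol.
Relative to high-spin t2g^5 e_g^2 (2 paired), the low-spin configuration has 1 additional pair, contributing +1 × 263 = +263 kJ/mol.
Overall CFSE = -504 + 263 = -241 kJ/mol.

-241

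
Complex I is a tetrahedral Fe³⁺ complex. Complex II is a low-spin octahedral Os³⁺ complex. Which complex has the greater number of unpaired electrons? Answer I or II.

I

I: Fe is in group 8, so Fe³⁺ is d⁵ (8 − 3 = 5); Tetrahedral splitting is small, so the complex is high-spin; e² t₂³ → 5 unpaired.
II: Os sits in group 8; removing 3 electrons leaves Os³⁺ with 8 − 3 = 5 d electrons; t₂g⁵ eg⁰ → 1 unpaired.
So I has more unpaired electrons.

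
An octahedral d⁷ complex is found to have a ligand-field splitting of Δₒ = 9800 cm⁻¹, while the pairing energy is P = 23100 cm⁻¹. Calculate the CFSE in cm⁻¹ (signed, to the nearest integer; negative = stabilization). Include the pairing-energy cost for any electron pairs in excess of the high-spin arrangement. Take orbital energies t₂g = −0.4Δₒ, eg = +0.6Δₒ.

-7840

Since Δₒ = 9800 cm⁻¹ < P = 23100 cm⁻¹, the complex adopts the high-spin configuration.
Filling d⁷ accordingly: t₂g⁵ eg².
Orbital CFSE = -0.8Δₒ = -0.8 × 9800 = -7840 cm⁻¹.
High-spin has no excess pairs, so no pairing correction applies.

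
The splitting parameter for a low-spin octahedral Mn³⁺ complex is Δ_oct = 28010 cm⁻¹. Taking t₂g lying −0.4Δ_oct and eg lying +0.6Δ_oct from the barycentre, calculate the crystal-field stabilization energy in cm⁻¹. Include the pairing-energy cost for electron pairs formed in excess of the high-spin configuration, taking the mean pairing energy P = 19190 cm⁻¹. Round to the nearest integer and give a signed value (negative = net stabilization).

Mn is in group 7, so Mn³⁺ is d⁴ (7 − 3 = 4).
The d⁴ electrons fill as t₂g⁴ eg⁰.
CFSE(orbital) = 4×(-0.4Δ_oct) + 0×(0.6Δ_oct) = -1.6Δ_oct; with Δ_oct = 28010 cm⁻¹ that is -44816 cm⁻¹.
High-spin d⁴ would be t₂g³ eg¹ with 0 pairs; low-spin has 1, so 1 excess pair costs +1P = +19190 cm⁻¹.
Net CFSE = -44816 + 19190 = -25626 cm⁻¹.

-25626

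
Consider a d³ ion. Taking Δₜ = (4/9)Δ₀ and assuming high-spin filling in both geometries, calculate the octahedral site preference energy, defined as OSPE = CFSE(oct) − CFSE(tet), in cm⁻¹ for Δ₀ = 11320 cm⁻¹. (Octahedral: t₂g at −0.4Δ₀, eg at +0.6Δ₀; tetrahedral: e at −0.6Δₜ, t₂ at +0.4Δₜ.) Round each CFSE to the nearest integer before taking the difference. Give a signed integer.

In an octahedral site d³ (HS) is t₂g³ eg⁰, giving CFSE(oct) = -1.2Δ₀ = -13584 cm⁻¹.
Tetrahedral: e² t₂¹, CFSE = 2(−0.6) + 1(+0.4) = -0.8Δₜ = -0.8 × (4/9) × 11320 = -4025 cm⁻¹.
OSPE = CFSE(oct) − CFSE(tet) = -13584 − (-4025) = -9559 cm⁻¹.

-9559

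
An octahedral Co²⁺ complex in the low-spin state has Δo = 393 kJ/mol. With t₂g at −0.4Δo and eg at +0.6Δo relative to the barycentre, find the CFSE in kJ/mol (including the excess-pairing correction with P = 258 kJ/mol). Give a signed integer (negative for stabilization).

Group 9 minus oxidation state +2 gives a d⁷ configuration for Co²⁺.
Configuration: t₂g⁶ eg¹.
Orbital CFSE = 6(-0.4) + 1(0.6) = -1.8Δo = -1.8 × 393 = -707 kJ/mol.
High-spin d⁷ would be t₂g⁵ eg² with 2 pairs; low-spin has 3, so 1 excess pair costs +1P = +258 kJ/mol.
Combining: -707 + 258 = -449 kJ/mol.

-449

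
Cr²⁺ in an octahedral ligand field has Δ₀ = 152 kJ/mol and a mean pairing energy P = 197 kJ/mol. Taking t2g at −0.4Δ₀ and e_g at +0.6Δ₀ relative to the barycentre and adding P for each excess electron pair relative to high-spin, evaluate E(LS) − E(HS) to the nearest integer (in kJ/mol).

45

Cr is in group 6, so Cr²⁺ is d⁴ (6 − 2 = 4).
In the high-spin limit (t2g^3 e_g^1) the orbital term is -0.6Δ₀ = -91 kJ/mol, with no excess pairing.
Low-spin t2g^4 e_g^0 gives -1.6Δ₀ = -243 kJ/mol, but forming 1 extra pair costs 1P = 197 kJ/mol, so E(LS) = -243 + 197 = -46 kJ/mol.
The difference is -46 − (-91) = 45 kJ/mol, so high-spin lies lower.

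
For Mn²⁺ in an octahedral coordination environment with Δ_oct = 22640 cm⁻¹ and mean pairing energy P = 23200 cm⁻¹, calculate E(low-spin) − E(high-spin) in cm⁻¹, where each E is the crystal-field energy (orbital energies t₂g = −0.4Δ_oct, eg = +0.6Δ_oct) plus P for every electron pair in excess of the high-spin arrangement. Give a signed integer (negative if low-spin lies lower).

1120

Mn is in group 7, so Mn²⁺ is d⁵ (7 − 2 = 5).
High-spin d⁵ fills as t₂g³ eg² with CFSE 3(−0.4) + 2(+0.6) = 0.0Δ_oct = 0 cm⁻¹.
Low-spin t₂g⁵ eg⁰ gives -2.0Δ_oct = -45280 cm⁻¹, but forming 2 extra pairs costs 2P = 46400 cm⁻¹, so E(LS) = -45280 + 46400 = 1120 cm⁻¹.
E(LS) − E(HS) = 1120 − (0) = 1120 cm⁻¹.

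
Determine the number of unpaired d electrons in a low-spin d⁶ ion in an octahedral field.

0

Configuration: t₂g⁶ eg⁰, giving 0 unpaired electrons.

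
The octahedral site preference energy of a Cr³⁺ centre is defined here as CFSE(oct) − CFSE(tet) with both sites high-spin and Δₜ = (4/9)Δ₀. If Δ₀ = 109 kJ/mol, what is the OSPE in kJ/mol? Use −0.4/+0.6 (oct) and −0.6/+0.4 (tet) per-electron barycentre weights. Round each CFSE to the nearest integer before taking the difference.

-92

Cr is in group 6, so Cr³⁺ is d³ (6 − 3 = 3).
Octahedral high-spin t₂g³ eg⁰: CFSE = -1.2 × 109 = -131 kJ/mol.
Tetrahedral e² t₂¹ gives -0.8Δₜ = -0.8 × (4/9) × 109 = -39 kJ/mol.
Subtracting, OSPE = -131 − (-39) = -92 kJ/mol.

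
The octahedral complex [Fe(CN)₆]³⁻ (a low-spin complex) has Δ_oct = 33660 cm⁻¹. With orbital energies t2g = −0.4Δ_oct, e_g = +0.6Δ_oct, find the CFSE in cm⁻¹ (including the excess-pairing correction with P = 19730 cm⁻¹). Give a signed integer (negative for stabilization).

Each CN⁻ contributes -1; 6 × (-1) = -6. With overall charge -3, Fe is in the +3 oxidation state.
Fe sits in group 8; removing 3 electrons leaves Fe³⁺ with 8 − 3 = 5 d electrons.
Configuration: t2g^5 e_g^0.
Orbital CFSE = 5(-0.4) + 0(0.6) = -2.0Δ_oct = -2.0 × 33660 = -67320 cm⁻¹.
High-spin d⁵ would be t2g^3 e_g^2 with 0 pairs; low-spin has 2, so 2 excess pairs cost +2P = +39460 cm⁻¹.
Combining: -67320 + 39460 = -27860 cm⁻¹.

-27860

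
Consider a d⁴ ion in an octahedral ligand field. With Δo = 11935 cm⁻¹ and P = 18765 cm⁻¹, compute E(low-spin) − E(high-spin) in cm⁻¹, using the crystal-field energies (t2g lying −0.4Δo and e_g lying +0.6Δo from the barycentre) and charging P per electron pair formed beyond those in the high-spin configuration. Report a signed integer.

6830

In the high-spin limit (t2g^3 e_g^1) the orbital term is -0.6Δo = -7161 cm⁻¹, with no excess pairing.
For low-spin the configuration is t2g^4 e_g^0: orbital energy -1.6 × 11935 = -19096 cm⁻¹, and 1 additional pair relative to high-spin adds 18765 cm⁻¹, giving -331 cm⁻¹.
The difference is -331 − (-7161) = 6830 cm⁻¹, so high-spin lies lower.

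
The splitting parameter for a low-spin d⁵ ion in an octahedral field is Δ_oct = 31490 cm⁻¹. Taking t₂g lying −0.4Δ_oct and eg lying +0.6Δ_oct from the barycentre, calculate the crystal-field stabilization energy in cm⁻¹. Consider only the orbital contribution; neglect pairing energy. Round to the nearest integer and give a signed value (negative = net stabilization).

-62980

Configuration: t₂g⁵ eg⁰.
CFSE(orbital) = 5×(-0.4Δ_oct) + 0×(0.6Δ_oct) = -2.0Δ_oct; with Δ_oct = 31490 cm⁻¹ that is -62980 cm⁻¹.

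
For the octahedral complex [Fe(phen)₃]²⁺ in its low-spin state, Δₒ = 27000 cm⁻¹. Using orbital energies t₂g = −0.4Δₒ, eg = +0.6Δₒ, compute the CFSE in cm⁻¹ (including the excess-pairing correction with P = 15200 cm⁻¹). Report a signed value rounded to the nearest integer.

-34400

phen is neutral, so the +2 overall charge sits on Fe: oxidation state +2.
Fe sits in group 8; removing 2 electrons leaves Fe²⁺ with 8 − 2 = 6 d electrons.
The d⁶ electrons fill as t₂g⁶ eg⁰.
CFSE(orbital) = 6×(-0.4Δₒ) + 0×(0.6Δₒ) = -2.4Δₒ; with Δₒ = 27000 cm⁻¹ that is -64800 cm⁻¹.
High-spin d⁶ would be t₂g⁴ eg² with 1 pair; low-spin has 3, so 2 excess pairs cost +2P = +30400 cm⁻¹.
Net CFSE = -64800 + 30400 = -34400 cm⁻¹.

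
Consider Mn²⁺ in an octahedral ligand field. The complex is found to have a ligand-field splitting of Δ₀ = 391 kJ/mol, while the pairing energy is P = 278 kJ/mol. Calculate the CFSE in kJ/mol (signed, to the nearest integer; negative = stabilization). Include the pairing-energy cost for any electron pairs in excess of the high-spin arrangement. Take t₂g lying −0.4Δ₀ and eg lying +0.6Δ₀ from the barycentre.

Mn sits in group 7; removing 2 electrons leaves Mn²⁺ with 7 − 2 = 5 d electrons.
Since Δ₀ = 391 kJ/mol > P = 278 kJ/mol, the complex adopts the low-spin configuration.
Filling d⁵ accordingly: t₂g⁵ eg⁰.
Orbital CFSE = -2.0Δ₀ = -2.0 × 391 = -782 kJ/mol.
Excess pairs vs high-spin: 2 − 0 = 2; pairing cost = +556 kJ/mol.
Net CFSE = -782 + 556 = -226 kJ/mol.

-226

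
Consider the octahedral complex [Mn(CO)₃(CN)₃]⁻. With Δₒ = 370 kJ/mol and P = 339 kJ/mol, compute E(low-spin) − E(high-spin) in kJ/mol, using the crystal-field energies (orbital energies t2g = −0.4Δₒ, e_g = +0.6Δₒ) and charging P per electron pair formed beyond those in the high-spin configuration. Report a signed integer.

-62

Ligand charges: 3×(+0) from CO and 3×(-1) from CN⁻ sum to -3; with overall charge -1, Mn is +2.
Mn is in group 7, so Mn²⁺ is d⁵ (7 − 2 = 5).
High-spin d⁵ fills as t2g^3 e_g^2 with CFSE 3(−0.4) + 2(+0.6) = 0.0Δₒ = 0 kJ/mol.
Low-spin: t2g^5 e_g^0, orbital CFSE = -2.0Δₒ = -740 kJ/mol; plus 2 excess pairs × P = +678 kJ/mol; total -62 kJ/mol.
Thus E(LS) − E(HS) = -62 kJ/mol.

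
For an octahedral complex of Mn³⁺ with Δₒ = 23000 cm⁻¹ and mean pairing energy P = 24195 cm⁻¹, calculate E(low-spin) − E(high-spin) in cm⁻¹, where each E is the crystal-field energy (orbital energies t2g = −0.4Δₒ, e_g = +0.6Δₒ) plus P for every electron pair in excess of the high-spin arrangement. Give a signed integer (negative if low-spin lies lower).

Group 7 minus oxidation state +3 gives a d⁴ configuration for Mn³⁺.
High-spin: t2g^3 e_g^1, CFSE = -0.6Δₒ = -13800 cm⁻¹.
Low-spin: t2g^4 e_g^0, orbital CFSE = -1.6Δₒ = -36800 cm⁻¹; plus 1 excess pair × P = +24195 cm⁻¹; total -12605 cm⁻¹.
Thus E(LS) − E(HS) = 1195 cm⁻¹.

1195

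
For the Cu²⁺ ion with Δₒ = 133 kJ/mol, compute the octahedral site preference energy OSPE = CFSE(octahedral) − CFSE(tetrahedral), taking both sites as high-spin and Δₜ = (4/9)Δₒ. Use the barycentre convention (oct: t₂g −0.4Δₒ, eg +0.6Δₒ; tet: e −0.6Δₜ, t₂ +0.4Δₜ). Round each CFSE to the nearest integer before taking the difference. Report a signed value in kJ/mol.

Cu²⁺: group 11, so d-count = 11 − 2 = 9.
In an octahedral site d⁹ (HS) is t₂g⁶ eg³, giving CFSE(oct) = -0.6Δₒ = -80 kJ/mol.
Tetrahedral e⁴ t₂⁵ gives -0.4Δₜ = -0.4 × (4/9) × 133 = -24 kJ/mol.
Subtracting, OSPE = -80 − (-24) = -56 kJ/mol.

-56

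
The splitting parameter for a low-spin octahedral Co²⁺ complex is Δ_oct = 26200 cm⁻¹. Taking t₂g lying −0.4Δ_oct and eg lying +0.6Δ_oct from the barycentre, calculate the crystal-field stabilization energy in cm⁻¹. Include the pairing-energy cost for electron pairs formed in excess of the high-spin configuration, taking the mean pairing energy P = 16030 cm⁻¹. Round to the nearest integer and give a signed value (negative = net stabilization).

-31130

Co is in group 9, so Co²⁺ is d⁷ (9 − 2 = 7).
Configuration: t₂g⁶ eg¹.
Orbital CFSE = 6(-0.4) + 1(0.6) = -1.8Δ_oct = -1.8 × 26200 = -47160 cm⁻¹.
Relative to high-spin t₂g⁵ eg² (2 paired), the low-spin configuration has 1 additional pair, contributing +1 × 16030 = +16030 cm⁻¹.
Net CFSE = -47160 + 16030 = -31130 cm⁻¹.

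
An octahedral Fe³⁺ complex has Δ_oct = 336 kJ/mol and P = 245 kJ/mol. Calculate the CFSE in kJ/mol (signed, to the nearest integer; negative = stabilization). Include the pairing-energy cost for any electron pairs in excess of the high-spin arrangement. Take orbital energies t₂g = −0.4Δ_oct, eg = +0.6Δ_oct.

-182

Fe³⁺: group 8, so d-count = 8 − 3 = 5.
Δ_oct > P, so pairing is preferred: the ground state is low-spin.
Configuration: t₂g⁵ eg⁰.
Orbital CFSE = -2.0Δ_oct = -2.0 × 336 = -672 kJ/mol.
Excess pairs vs high-spin: 2 − 0 = 2; pairing cost = +490 kJ/mol.
Net CFSE = -672 + 490 = -182 kJ/mol.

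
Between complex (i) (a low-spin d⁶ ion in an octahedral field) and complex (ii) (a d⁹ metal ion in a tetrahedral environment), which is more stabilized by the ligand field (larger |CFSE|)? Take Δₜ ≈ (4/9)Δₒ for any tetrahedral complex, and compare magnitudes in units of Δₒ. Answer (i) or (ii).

(i)

(i): t₂g⁶ eg⁰, CFSE = -2.4Δₒ.
(ii): Tetrahedral splitting is small, so the complex is high-spin; e^4 t2^5, CFSE = -0.4Δₜ ≈ -0.18Δₒ.
So (i) has the larger |CFSE|.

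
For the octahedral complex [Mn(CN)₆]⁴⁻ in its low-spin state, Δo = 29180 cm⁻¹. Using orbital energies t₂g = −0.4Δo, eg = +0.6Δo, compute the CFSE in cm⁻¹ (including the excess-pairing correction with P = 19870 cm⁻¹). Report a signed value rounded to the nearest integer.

Each CN⁻ contributes -1; 6 × (-1) = -6. With overall charge -4, Mn is in the +2 oxidation state.
Mn²⁺: group 7, so d-count = 7 − 2 = 5.
Electron filling gives t₂g⁵ eg⁰.
Orbital CFSE = 5(-0.4) + 0(0.6) = -2.0Δo = -2.0 × 29180 = -58360 cm⁻¹.
Pairing penalty: 2 pairs vs 0 in the high-spin reference → 2 extra × P = 39740 cm⁻¹.
Combining: -58360 + 39740 = -18620 cm⁻¹.

-18620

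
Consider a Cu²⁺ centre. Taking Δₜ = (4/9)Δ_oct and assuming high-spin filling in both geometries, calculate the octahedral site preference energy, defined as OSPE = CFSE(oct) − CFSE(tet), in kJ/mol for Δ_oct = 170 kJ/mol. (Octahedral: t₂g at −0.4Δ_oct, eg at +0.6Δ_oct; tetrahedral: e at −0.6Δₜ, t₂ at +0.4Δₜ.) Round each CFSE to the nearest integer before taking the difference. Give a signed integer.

-72

Cu is in group 11, so Cu²⁺ is d⁹ (11 − 2 = 9).
Octahedral (high-spin): t₂g⁶ eg³, CFSE = 6(−0.4) + 3(+0.6) = -0.6Δ_oct = -0.6 × 170 = -102 kJ/mol.
In a tetrahedral site the filling is e⁴ t₂⁵: CFSE(tet) = -0.4Δₜ = -0.4 × (4/9)(170) = -30 kJ/mol.
OSPE = CFSE(oct) − CFSE(tet) = -102 − (-30) = -72 kJ/mol.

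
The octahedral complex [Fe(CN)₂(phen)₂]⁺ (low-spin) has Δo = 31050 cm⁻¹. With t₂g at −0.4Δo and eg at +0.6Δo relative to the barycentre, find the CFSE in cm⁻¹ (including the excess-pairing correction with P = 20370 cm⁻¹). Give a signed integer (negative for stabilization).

-21360

Ligand charges: 2×(-1) from CN⁻ and 2×(+0) from phen sum to -2; with overall charge +1, Fe is +3.
Group 8 minus oxidation state +3 gives a d⁵ configuration for Fe³⁺.
The d⁵ electrons fill as t₂g⁵ eg⁰.
CFSE(orbital) = 5×(-0.4Δo) + 0×(0.6Δo) = -2.0Δo; with Δo = 31050 cm⁻¹ that is -62100 cm⁻¹.
Pairing penalty: 2 pairs vs 0 in the high-spin reference → 2 extra × P = 40740 cm⁻¹.
Net CFSE = -62100 + 40740 = -21360 cm⁻¹.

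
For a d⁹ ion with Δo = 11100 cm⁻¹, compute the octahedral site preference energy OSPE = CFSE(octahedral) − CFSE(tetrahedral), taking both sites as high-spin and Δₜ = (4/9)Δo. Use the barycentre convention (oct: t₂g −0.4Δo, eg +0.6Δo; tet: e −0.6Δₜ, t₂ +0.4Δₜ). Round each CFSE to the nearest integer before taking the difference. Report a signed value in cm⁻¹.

-4687

Octahedral high-spin t₂g⁶ eg³: CFSE = -0.6 × 11100 = -6660 cm⁻¹.
Tetrahedral e⁴ t₂⁵ gives -0.4Δₜ = -0.4 × (4/9) × 11100 = -1973 cm⁻¹.
Subtracting, OSPE = -6660 − (-1973) = -4687 cm⁻¹.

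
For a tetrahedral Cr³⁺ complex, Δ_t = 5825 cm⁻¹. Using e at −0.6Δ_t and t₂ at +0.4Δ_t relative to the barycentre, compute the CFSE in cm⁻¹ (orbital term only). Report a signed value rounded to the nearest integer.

-4660

Cr is in group 6, so Cr³⁺ is d³ (6 − 3 = 3).
Tetrahedral splitting is small, so the complex is high-spin.
Configuration: e² t₂¹.
CFSE(orbital) = 2×(-0.6Δ_t) + 1×(0.4Δ_t) = -0.8Δ_t; with Δ_t = 5825 cm⁻¹ that is -4660 cm⁻¹.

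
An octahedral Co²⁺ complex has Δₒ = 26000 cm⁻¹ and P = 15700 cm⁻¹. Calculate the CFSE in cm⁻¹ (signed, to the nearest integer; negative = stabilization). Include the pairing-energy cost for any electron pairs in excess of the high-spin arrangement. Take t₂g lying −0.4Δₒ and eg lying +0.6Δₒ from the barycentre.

Co sits in group 9; removing 2 electrons leaves Co²⁺ with 9 − 2 = 7 d electrons.
Since Δₒ = 26000 cm⁻¹ > P = 15700 cm⁻¹, the complex adopts the low-spin configuration.
That gives t₂g⁶ eg¹.
Orbital CFSE = -1.8Δₒ = -1.8 × 26000 = -46800 cm⁻¹.
Excess pairs vs high-spin: 3 − 2 = 1; pairing cost = +15700 cm⁻¹.
Net CFSE = -46800 + 15700 = -31100 cm⁻¹.

-31100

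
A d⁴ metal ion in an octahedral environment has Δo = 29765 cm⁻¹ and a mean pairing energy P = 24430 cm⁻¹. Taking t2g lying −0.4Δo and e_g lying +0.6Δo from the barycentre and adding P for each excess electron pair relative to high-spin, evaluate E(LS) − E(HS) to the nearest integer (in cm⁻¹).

In the high-spin limit (t2g^3 e_g^1) the orbital term is -0.6Δo = -17859 cm⁻¹, with no excess pairing.
Low-spin: t2g^4 e_g^0, orbital CFSE = -1.6Δo = -47624 cm⁻¹; plus 1 excess pair × P = +24430 cm⁻¹; total -23194 cm⁻¹.
Thus E(LS) − E(HS) = -5335 cm⁻¹.

-5335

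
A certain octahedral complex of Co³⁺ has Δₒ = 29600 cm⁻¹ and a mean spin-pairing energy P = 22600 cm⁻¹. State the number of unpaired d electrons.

Co sits in group 9; removing 3 electrons leaves Co³⁺ with 9 − 3 = 6 d electrons.
Δₒ > P, so pairing is preferred: the ground state is low-spin.
Filling d⁶ accordingly: t₂g⁶ eg⁰.
Unpaired electrons: 0.

0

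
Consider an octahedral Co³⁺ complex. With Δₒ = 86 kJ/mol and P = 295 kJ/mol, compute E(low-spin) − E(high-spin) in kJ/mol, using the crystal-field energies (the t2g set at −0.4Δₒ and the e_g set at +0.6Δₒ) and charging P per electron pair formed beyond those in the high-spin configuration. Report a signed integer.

Co is in group 9, so Co³⁺ is d⁶ (9 − 3 = 6).
In the high-spin limit (t2g^4 e_g^2) the orbital term is -0.4Δₒ = -34 kJ/mol, with no excess pairing.
Low-spin: t2g^6 e_g^0, orbital CFSE = -2.4Δₒ = -206 kJ/mol; plus 2 excess pairs × P = +590 kJ/mol; total 384 kJ/mol.
The difference is 384 − (-34) = 418 kJ/mol, so high-spin lies lower.

418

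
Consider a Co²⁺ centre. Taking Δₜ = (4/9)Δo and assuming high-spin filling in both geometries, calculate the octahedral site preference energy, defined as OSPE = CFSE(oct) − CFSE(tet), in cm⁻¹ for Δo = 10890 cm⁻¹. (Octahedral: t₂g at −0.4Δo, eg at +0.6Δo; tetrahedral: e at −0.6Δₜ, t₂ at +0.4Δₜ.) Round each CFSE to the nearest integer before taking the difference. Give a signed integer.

-2904

Co sits in group 9; removing 2 electrons leaves Co²⁺ with 9 − 2 = 7 d electrons.
Octahedral high-spin t2g^5 e_g^2: CFSE = -0.8 × 10890 = -8712 cm⁻¹.
Tetrahedral: e^4 t2^3, CFSE = 4(−0.6) + 3(+0.4) = -1.2Δₜ = -1.2 × (4/9) × 10890 = -5808 cm⁻¹.
OSPE = CFSE(oct) − CFSE(tet) = -8712 − (-5808) = -2904 cm⁻¹.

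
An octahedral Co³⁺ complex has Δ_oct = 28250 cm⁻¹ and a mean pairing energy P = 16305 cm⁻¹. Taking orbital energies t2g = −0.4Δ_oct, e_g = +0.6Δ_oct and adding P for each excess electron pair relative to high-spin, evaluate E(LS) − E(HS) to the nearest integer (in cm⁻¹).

Co³⁺: group 9, so d-count = 9 − 3 = 6.
High-spin d⁶ fills as t2g^4 e_g^2 with CFSE 4(−0.4) + 2(+0.6) = -0.4Δ_oct = -11300 cm⁻¹.
Low-spin: t2g^6 e_g^0, orbital CFSE = -2.4Δ_oct = -67800 cm⁻¹; plus 2 excess pairs × P = +32610 cm⁻¹; total -35190 cm⁻¹.
E(LS) − E(HS) = -35190 − (-11300) = -23890 cm⁻¹.

-23890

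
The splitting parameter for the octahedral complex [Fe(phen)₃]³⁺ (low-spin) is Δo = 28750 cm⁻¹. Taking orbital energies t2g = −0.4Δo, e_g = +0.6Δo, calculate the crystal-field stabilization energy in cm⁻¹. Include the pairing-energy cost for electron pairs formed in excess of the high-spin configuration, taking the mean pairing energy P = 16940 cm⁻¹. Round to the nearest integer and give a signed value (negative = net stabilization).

-23620

phen is neutral, so the +3 overall charge sits on Fe: oxidation state +3.
Fe³⁺: group 8, so d-count = 8 − 3 = 5.
Electron filling gives t2g^5 e_g^0.
CFSE(orbital) = 5×(-0.4Δo) + 0×(0.6Δo) = -2.0Δo; with Δo = 28750 cm⁻¹ that is -57500 cm⁻¹.
Relative to high-spin t2g^3 e_g^2 (0 paired), the low-spin configuration has 2 additional pairs, contributing +2 × 16940 = +33880 cm⁻¹.
Overall CFSE = -57500 + 33880 = -23620 cm⁻¹.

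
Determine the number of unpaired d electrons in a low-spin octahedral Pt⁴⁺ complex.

0

Pt sits in group 10; removing 4 electrons leaves Pt⁴⁺ with 10 − 4 = 6 d electrons.
Configuration: t₂g⁶ eg⁰, giving 0 unpaired electrons.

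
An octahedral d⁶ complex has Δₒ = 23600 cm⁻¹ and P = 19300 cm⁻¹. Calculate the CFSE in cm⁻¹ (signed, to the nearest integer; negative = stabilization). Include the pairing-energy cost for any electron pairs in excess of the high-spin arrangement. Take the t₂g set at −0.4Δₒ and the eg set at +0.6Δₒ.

With Δₒ > P the complex is low-spin.
Filling d⁶ accordingly: t₂g⁶ eg⁰.
Orbital CFSE = -2.4Δₒ = -2.4 × 23600 = -56640 cm⁻¹.
Excess pairs vs high-spin: 3 − 1 = 2; pairing cost = +38600 cm⁻¹.
Net CFSE = -56640 + 38600 = -18040 cm⁻¹.

-18040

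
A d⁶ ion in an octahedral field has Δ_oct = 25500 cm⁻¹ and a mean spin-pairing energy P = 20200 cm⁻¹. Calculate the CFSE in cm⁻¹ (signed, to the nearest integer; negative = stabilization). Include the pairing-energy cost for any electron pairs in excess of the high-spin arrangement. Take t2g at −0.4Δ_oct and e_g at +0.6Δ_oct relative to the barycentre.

Since Δ_oct = 25500 cm⁻¹ > P = 20200 cm⁻¹, the complex adopts the low-spin configuration.
Filling d⁶ accordingly: t2g^6 e_g^0.
Orbital CFSE = -2.4Δ_oct = -2.4 × 25500 = -61200 cm⁻¹.
Excess pairs vs high-spin: 3 − 1 = 2; pairing cost = +40400 cm⁻¹.
Net CFSE = -61200 + 40400 = -20800 cm⁻¹.

-20800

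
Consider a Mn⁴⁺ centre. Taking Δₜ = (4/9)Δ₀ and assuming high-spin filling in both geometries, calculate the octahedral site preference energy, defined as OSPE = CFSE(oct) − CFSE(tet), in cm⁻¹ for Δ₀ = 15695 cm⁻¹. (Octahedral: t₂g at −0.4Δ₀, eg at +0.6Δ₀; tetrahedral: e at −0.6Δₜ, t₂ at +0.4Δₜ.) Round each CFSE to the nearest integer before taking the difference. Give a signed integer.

-13254

Mn⁴⁺: group 7, so d-count = 7 − 4 = 3.
In an octahedral site d³ (HS) is t2g^3 e_g^0, giving CFSE(oct) = -1.2Δ₀ = -18834 cm⁻¹.
In a tetrahedral site the filling is e^2 t2^1: CFSE(tet) = -0.8Δₜ = -0.8 × (4/9)(15695) = -5580 cm⁻¹.
Subtracting, OSPE = -18834 − (-5580) = -13254 cm⁻¹.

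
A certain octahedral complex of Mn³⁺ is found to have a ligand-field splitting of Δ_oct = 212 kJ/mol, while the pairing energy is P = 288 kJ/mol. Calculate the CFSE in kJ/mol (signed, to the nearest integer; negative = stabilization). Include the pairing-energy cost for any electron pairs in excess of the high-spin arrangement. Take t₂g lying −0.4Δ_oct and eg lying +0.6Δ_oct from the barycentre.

Group 7 minus oxidation state +3 gives a d⁴ configuration for Mn³⁺.
Δ_oct < P, so pairing is avoided: the ground state is high-spin.
That gives t₂g³ eg¹.
Orbital CFSE = -0.6Δ_oct = -0.6 × 212 = -127 kJ/mol.
High-spin has no excess pairs, so no pairing correction applies.

-127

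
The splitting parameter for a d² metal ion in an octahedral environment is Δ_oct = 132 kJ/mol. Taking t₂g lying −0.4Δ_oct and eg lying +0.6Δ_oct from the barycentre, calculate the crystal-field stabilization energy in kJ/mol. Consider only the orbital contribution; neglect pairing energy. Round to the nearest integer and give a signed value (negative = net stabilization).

For octahedral d² the high- and low-spin configurations coincide.
Electron filling gives t₂g² eg⁰.
The orbital stabilization is -0.8Δ_oct = -0.8 × 132 = -106 kJ/mol.

-106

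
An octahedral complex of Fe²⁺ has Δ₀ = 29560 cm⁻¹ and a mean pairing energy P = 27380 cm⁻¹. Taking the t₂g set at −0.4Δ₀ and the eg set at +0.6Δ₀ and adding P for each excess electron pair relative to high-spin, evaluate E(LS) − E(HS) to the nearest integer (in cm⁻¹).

-4360

Fe sits in group 8; removing 2 electrons leaves Fe²⁺ with 8 − 2 = 6 d electrons.
High-spin d⁶ fills as t₂g⁴ eg² with CFSE 4(−0.4) + 2(+0.6) = -0.4Δ₀ = -11824 cm⁻¹.
Low-spin: t₂g⁶ eg⁰, orbital CFSE = -2.4Δ₀ = -70944 cm⁻¹; plus 2 excess pairs × P = +54760 cm⁻¹; total -16184 cm⁻¹.
Thus E(LS) − E(HS) = -4360 cm⁻¹.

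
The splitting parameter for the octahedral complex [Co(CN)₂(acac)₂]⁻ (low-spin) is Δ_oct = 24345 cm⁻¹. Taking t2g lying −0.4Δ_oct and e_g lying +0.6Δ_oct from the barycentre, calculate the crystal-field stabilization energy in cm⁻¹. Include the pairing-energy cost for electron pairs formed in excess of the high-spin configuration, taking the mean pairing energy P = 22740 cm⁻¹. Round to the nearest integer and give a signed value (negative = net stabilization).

Ligand charges: 2×(-1) from CN⁻ and 2×(-1) from acac⁻ sum to -4; with overall charge -1, Co is +3.
Group 9 minus oxidation state +3 gives a d⁶ configuration for Co³⁺.
The d⁶ electrons fill as t2g^6 e_g^0.
Orbital CFSE = 6(-0.4) + 0(0.6) = -2.4Δ_oct = -2.4 × 24345 = -58428 cm⁻¹.
Pairing penalty: 3 pairs vs 1 in the high-spin reference → 2 extra × P = 45480 cm⁻¹.
Combining: -58428 + 45480 = -12948 cm⁻¹.

-12948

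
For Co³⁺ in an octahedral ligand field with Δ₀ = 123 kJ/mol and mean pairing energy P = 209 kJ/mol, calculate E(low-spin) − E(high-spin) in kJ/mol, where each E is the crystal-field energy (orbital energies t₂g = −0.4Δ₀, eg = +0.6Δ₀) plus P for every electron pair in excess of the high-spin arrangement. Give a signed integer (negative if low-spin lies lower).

172

Group 9 minus oxidation state +3 gives a d⁶ configuration for Co³⁺.
In the high-spin limit (t₂g⁴ eg²) the orbital term is -0.4Δ₀ = -49 kJ/mol, with no excess pairing.
Low-spin t₂g⁶ eg⁰ gives -2.4Δ₀ = -295 kJ/mol, but forming 2 extra pairs costs 2P = 418 kJ/mol, so E(LS) = -295 + 418 = 123 kJ/mol.
The difference is 123 − (-49) = 172 kJ/mol, so high-spin lies lower.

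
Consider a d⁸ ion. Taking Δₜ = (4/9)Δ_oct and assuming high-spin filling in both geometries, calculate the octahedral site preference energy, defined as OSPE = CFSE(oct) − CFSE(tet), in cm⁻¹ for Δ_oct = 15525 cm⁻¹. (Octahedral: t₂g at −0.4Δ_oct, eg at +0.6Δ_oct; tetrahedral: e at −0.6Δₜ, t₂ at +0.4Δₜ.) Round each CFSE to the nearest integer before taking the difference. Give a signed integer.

-13110

Octahedral (high-spin): t₂g⁶ eg², CFSE = 6(−0.4) + 2(+0.6) = -1.2Δ_oct = -1.2 × 15525 = -18630 cm⁻¹.
Tetrahedral e⁴ t₂⁴ gives -0.8Δₜ = -0.8 × (4/9) × 15525 = -5520 cm⁻¹.
OSPE = CFSE(oct) − CFSE(tet) = -18630 − (-5520) = -13110 cm⁻¹.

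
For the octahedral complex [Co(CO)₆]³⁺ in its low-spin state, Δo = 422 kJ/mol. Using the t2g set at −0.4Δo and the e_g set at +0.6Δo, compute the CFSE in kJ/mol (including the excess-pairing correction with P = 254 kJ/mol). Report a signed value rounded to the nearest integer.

-505

CO is neutral, so the +3 overall charge sits on Co: oxidation state +3.
Co is in group 9, so Co³⁺ is d⁶ (9 − 3 = 6).
Configuration: t2g^6 e_g^0.
CFSE(orbital) = 6×(-0.4Δo) + 0×(0.6Δo) = -2.4Δo; with Δo = 422 kJ/mol that is -1013 kJ/mol.
High-spin d⁶ would be t2g^4 e_g^2 with 1 pair; low-spin has 3, so 2 excess pairs cost +2P = +508 kJ/mol.
Net CFSE = -1013 + 508 = -505 kJ/mol.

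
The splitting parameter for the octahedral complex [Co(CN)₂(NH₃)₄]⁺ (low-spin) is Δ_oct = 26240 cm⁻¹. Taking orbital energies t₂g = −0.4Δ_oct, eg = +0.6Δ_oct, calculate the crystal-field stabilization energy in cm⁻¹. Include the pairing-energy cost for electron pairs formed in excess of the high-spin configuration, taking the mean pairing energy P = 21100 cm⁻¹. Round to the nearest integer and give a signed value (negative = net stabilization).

-20776

Ligand charges: 2×(-1) from CN⁻ and 4×(+0) from NH₃ sum to -2; with overall charge +1, Co is +3.
Co sits in group 9; removing 3 electrons leaves Co³⁺ with 9 − 3 = 6 d electrons.
The d⁶ electrons fill as t₂g⁶ eg⁰.
The orbital stabilization is -2.4Δ_oct = -2.4 × 26240 = -62976 cm⁻¹.
High-spin d⁶ would be t₂g⁴ eg² with 1 pair; low-spin has 3, so 2 excess pairs cost +2P = +42200 cm⁻¹.
Net CFSE = -62976 + 42200 = -20776 cm⁻¹.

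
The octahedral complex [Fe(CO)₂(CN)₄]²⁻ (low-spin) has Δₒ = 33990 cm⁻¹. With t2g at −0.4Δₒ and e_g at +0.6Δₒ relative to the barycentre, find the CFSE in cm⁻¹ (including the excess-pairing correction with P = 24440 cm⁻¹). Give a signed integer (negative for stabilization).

Ligand charges: 2×(+0) from CO and 4×(-1) from CN⁻ sum to -4; with overall charge -2, Fe is +2.
Fe²⁺: group 8, so d-count = 8 − 2 = 6.
The d⁶ electrons fill as t2g^6 e_g^0.
Orbital CFSE = 6(-0.4) + 0(0.6) = -2.4Δₒ = -2.4 × 33990 = -81576 cm⁻¹.
Relative to high-spin t2g^4 e_g^2 (1 paired), the low-spin configuration has 2 additional pairs, contributing +2 × 24440 = +48880 cm⁻¹.
Net CFSE = -81576 + 48880 = -32696 cm⁻¹.

-32696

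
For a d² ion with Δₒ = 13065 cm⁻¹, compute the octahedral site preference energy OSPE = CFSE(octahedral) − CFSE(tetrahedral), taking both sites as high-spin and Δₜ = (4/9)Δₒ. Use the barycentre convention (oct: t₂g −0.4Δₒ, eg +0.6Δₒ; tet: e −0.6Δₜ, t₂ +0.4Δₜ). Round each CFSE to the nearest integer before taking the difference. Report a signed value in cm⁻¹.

Octahedral (high-spin): t2g^2 e_g^0, CFSE = 2(−0.4) + 0(+0.6) = -0.8Δₒ = -0.8 × 13065 = -10452 cm⁻¹.
In a tetrahedral site the filling is e^2 t2^0: CFSE(tet) = -1.2Δₜ = -1.2 × (4/9)(13065) = -6968 cm⁻¹.
Subtracting, OSPE = -10452 − (-6968) = -3484 cm⁻¹.

-3484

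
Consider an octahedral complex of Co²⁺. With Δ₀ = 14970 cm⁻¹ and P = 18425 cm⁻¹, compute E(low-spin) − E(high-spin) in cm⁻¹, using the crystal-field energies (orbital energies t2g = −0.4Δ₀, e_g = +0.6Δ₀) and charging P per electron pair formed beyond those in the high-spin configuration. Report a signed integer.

Co²⁺: group 9, so d-count = 9 − 2 = 7.
In the high-spin limit (t2g^5 e_g^2) the orbital term is -0.8Δ₀ = -11976 cm⁻¹, with no excess pairing.
For low-spin the configuration is t2g^6 e_g^1: orbital energy -1.8 × 14970 = -26946 cm⁻¹, and 1 additional pair relative to high-spin adds 18425 cm⁻¹, giving -8521 cm⁻¹.
The difference is -8521 − (-11976) = 3455 cm⁻¹, so high-spin lies lower.

3455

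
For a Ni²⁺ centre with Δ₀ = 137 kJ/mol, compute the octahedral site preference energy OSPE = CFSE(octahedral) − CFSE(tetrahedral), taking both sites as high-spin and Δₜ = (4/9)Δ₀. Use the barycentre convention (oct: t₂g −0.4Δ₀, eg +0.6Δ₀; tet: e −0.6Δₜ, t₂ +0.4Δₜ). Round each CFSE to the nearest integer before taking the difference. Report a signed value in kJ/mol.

Ni sits in group 10; removing 2 electrons leaves Ni²⁺ with 10 − 2 = 8 d electrons.
In an octahedral site d⁸ (HS) is t2g^6 e_g^2, giving CFSE(oct) = -1.2Δ₀ = -164 kJ/mol.
Tetrahedral: e^4 t2^4, CFSE = 4(−0.6) + 4(+0.4) = -0.8Δₜ = -0.8 × (4/9) × 137 = -49 kJ/mol.
OSPE = -164 − (-49) = -115 kJ/mol.

-115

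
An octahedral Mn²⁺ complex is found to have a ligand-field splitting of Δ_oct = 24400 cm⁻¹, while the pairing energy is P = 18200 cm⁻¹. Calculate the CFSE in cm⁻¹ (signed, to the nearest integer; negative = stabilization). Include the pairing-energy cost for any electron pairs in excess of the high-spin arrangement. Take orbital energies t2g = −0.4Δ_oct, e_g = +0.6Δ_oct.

Mn sits in group 7; removing 2 electrons leaves Mn²⁺ with 7 − 2 = 5 d electrons.
Since Δ_oct = 24400 cm⁻¹ > P = 18200 cm⁻¹, the complex adopts the low-spin configuration.
Configuration: t2g^5 e_g^0.
Orbital CFSE = -2.0Δ_oct = -2.0 × 24400 = -48800 cm⁻¹.
Excess pairs vs high-spin: 2 − 0 = 2; pairing cost = +36400 cm⁻¹.
Net CFSE = -48800 + 36400 = -12400 cm⁻¹.

-12400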